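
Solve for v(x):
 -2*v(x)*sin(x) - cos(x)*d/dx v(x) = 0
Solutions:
 v(x) = C1*cos(x)^2


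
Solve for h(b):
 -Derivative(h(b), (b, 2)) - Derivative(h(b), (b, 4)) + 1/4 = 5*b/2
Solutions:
 h(b) = C1 + C2*b + C3*sin(b) + C4*cos(b) - 5*b^3/12 + b^2/8


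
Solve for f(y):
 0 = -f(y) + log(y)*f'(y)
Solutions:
 f(y) = C1*exp(li(y))


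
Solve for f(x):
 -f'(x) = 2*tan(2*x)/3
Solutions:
 f(x) = C1 + log(cos(2*x))/3


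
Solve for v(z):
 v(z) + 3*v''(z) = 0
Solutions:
 v(z) = C1*sin(sqrt(3)*z/3) + C2*cos(sqrt(3)*z/3)


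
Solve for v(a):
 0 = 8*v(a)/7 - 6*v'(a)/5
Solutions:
 v(a) = C1*exp(20*a/21)


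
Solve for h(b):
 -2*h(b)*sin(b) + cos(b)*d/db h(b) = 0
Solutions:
 h(b) = C1/cos(b)^2


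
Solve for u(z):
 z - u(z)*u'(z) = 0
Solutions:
 u(z) = -sqrt(C1 + z^2)
 u(z) = sqrt(C1 + z^2)


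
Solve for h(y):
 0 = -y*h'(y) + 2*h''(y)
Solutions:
 h(y) = C1 + C2*erfi(y/2)


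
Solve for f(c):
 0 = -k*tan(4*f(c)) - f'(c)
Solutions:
 f(c) = -asin(C1*exp(-4*c*k))/4 + pi/4
 f(c) = asin(C1*exp(-4*c*k))/4


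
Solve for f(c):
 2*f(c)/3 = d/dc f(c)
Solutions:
 f(c) = C1*exp(2*c/3)


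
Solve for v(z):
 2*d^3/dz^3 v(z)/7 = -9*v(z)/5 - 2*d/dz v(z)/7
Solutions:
 v(z) = C1*exp(z*(-10*20^(1/3)*3^(2/3)/(567 + sqrt(322689))^(1/3) + 150^(1/3)*(567 + sqrt(322689))^(1/3))/60)*sin(3^(1/6)*z*(30*20^(1/3)/(567 + sqrt(322689))^(1/3) + 3^(2/3)*50^(1/3)*(567 + sqrt(322689))^(1/3))/60) + C2*exp(z*(-10*20^(1/3)*3^(2/3)/(567 + sqrt(322689))^(1/3) + 150^(1/3)*(567 + sqrt(322689))^(1/3))/60)*cos(3^(1/6)*z*(30*20^(1/3)/(567 + sqrt(322689))^(1/3) + 3^(2/3)*50^(1/3)*(567 + sqrt(322689))^(1/3))/60) + C3*exp(-z*(-10*20^(1/3)*3^(2/3)/(567 + sqrt(322689))^(1/3) + 150^(1/3)*(567 + sqrt(322689))^(1/3))/30)


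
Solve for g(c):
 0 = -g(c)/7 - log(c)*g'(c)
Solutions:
 g(c) = C1*exp(-li(c)/7)


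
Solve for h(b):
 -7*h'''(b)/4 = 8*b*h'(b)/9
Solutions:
 h(b) = C1 + Integral(C2*airyai(-2*147^(1/3)*2^(2/3)*b/21) + C3*airybi(-2*147^(1/3)*2^(2/3)*b/21), b)


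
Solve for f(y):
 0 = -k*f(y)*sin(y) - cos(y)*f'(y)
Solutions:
 f(y) = C1*exp(k*log(cos(y)))


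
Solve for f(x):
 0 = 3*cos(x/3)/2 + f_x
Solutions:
 f(x) = C1 - 9*sin(x/3)/2


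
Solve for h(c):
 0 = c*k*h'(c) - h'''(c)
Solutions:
 h(c) = C1 + Integral(C2*airyai(c*k^(1/3)) + C3*airybi(c*k^(1/3)), c)


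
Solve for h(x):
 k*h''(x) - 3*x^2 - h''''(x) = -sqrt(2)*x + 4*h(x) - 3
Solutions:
 h(x) = C1*exp(-sqrt(2)*x*sqrt(k - sqrt(k^2 - 16))/2) + C2*exp(sqrt(2)*x*sqrt(k - sqrt(k^2 - 16))/2) + C3*exp(-sqrt(2)*x*sqrt(k + sqrt(k^2 - 16))/2) + C4*exp(sqrt(2)*x*sqrt(k + sqrt(k^2 - 16))/2) - 3*k/8 - 3*x^2/4 + sqrt(2)*x/4 + 3/4


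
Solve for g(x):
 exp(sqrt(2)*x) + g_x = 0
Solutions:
 g(x) = C1 - sqrt(2)*exp(sqrt(2)*x)/2


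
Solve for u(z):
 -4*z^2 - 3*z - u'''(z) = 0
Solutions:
 u(z) = C1 + C2*z + C3*z^2 - z^5/15 - z^4/8


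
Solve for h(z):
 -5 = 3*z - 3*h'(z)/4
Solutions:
 h(z) = C1 + 2*z^2 + 20*z/3


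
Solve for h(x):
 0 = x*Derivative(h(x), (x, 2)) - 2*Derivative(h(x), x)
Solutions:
 h(x) = C1 + C2*x^3


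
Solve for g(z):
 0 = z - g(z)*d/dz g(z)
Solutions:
 g(z) = -sqrt(C1 + z^2)
 g(z) = sqrt(C1 + z^2)


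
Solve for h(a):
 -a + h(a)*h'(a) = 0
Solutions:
 h(a) = -sqrt(C1 + a^2)
 h(a) = sqrt(C1 + a^2)


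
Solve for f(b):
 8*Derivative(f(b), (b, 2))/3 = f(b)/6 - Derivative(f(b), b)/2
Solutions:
 f(b) = C1*exp(b*(-3 + sqrt(73))/32) + C2*exp(-b*(3 + sqrt(73))/32)


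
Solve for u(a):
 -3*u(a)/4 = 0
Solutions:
 u(a) = 0


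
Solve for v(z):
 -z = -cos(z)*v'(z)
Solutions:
 v(z) = C1 + Integral(z/cos(z), z)


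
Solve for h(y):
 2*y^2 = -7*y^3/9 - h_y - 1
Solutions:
 h(y) = C1 - 7*y^4/36 - 2*y^3/3 - y


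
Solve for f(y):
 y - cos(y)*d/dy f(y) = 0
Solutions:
 f(y) = C1 + Integral(y/cos(y), y)


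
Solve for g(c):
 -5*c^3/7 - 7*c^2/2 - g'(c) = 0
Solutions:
 g(c) = C1 - 5*c^4/28 - 7*c^3/6


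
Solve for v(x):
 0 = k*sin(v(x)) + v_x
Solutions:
 v(x) = -acos((-C1 - exp(2*k*x))/(C1 - exp(2*k*x))) + 2*pi
 v(x) = acos((-C1 - exp(2*k*x))/(C1 - exp(2*k*x)))


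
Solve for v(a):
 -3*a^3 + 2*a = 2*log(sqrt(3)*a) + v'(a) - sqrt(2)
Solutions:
 v(a) = C1 - 3*a^4/4 + a^2 - 2*a*log(a) - a*log(3) + sqrt(2)*a + 2*a


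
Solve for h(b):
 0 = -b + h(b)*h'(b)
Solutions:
 h(b) = -sqrt(C1 + b^2)
 h(b) = sqrt(C1 + b^2)


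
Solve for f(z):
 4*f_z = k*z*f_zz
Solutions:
 f(z) = C1 + z^(((re(k) + 4)*re(k) + im(k)^2)/(re(k)^2 + im(k)^2))*(C2*sin(4*log(z)*Abs(im(k))/(re(k)^2 + im(k)^2)) + C3*cos(4*log(z)*im(k)/(re(k)^2 + im(k)^2)))


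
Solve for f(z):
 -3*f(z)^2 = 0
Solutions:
 f(z) = 0


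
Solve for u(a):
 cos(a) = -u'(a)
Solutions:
 u(a) = C1 - sin(a)


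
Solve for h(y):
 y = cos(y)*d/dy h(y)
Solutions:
 h(y) = C1 + Integral(y/cos(y), y)


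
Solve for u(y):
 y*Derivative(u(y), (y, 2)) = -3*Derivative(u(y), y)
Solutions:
 u(y) = C1 + C2/y^2


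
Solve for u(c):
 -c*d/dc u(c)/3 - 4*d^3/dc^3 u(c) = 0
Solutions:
 u(c) = C1 + Integral(C2*airyai(-18^(1/3)*c/6) + C3*airybi(-18^(1/3)*c/6), c)


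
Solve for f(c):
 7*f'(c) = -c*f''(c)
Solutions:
 f(c) = C1 + C2/c^6


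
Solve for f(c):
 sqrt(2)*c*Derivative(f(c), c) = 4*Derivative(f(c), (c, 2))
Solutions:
 f(c) = C1 + C2*erfi(2^(3/4)*c/4)


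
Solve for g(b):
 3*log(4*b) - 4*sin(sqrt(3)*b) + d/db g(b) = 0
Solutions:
 g(b) = C1 - 3*b*log(b) - 6*b*log(2) + 3*b - 4*sqrt(3)*cos(sqrt(3)*b)/3


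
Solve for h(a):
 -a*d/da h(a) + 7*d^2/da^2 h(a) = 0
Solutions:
 h(a) = C1 + C2*erfi(sqrt(14)*a/14)


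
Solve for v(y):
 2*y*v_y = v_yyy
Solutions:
 v(y) = C1 + Integral(C2*airyai(2^(1/3)*y) + C3*airybi(2^(1/3)*y), y)


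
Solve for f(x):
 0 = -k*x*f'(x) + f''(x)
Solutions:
 f(x) = Piecewise((-sqrt(2)*sqrt(pi)*C1*erf(sqrt(2)*x*sqrt(-k)/2)/(2*sqrt(-k)) - C2, (k > 0) | (k < 0)), (-C1*x - C2, True))


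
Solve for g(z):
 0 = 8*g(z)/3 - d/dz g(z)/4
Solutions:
 g(z) = C1*exp(32*z/3)


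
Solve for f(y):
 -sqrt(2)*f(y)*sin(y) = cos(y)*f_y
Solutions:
 f(y) = C1*cos(y)^(sqrt(2))


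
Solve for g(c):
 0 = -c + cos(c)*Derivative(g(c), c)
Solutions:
 g(c) = C1 + Integral(c/cos(c), c)


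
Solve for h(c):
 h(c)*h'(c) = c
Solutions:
 h(c) = -sqrt(C1 + c^2)
 h(c) = sqrt(C1 + c^2)


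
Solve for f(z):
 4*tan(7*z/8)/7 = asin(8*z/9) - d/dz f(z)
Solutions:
 f(z) = C1 + z*asin(8*z/9) + sqrt(81 - 64*z^2)/8 + 32*log(cos(7*z/8))/49


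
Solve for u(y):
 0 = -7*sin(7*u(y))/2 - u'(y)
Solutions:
 u(y) = -acos((-C1 - exp(49*y))/(C1 - exp(49*y)))/7 + 2*pi/7
 u(y) = acos((-C1 - exp(49*y))/(C1 - exp(49*y)))/7


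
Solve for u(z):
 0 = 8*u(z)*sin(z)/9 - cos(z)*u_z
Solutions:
 u(z) = C1/cos(z)^(8/9)


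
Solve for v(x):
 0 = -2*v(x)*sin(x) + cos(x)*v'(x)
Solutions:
 v(x) = C1/cos(x)^2


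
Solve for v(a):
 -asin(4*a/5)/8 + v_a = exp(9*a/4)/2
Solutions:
 v(a) = C1 + a*asin(4*a/5)/8 + sqrt(25 - 16*a^2)/32 + 2*exp(9*a/4)/9


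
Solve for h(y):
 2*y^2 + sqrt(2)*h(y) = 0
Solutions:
 h(y) = -sqrt(2)*y^2


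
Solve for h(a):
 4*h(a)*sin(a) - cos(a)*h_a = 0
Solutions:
 h(a) = C1/cos(a)^4


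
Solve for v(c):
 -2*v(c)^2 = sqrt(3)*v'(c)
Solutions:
 v(c) = 3/(C1 + 2*sqrt(3)*c)


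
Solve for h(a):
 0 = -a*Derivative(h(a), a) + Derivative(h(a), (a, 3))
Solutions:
 h(a) = C1 + Integral(C2*airyai(a) + C3*airybi(a), a)


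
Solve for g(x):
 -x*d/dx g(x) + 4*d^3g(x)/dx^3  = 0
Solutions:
 g(x) = C1 + Integral(C2*airyai(2^(1/3)*x/2) + C3*airybi(2^(1/3)*x/2), x)


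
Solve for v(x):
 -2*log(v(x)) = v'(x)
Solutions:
 li(v(x)) = C1 - 2*x


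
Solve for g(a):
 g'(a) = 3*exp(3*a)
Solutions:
 g(a) = C1 + exp(3*a)


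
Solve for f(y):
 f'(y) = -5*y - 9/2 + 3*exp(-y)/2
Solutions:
 f(y) = C1 - 5*y^2/2 - 9*y/2 - 3*exp(-y)/2


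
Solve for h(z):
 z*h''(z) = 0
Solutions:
 h(z) = C1 + C2*z


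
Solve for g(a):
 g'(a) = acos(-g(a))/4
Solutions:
 Integral(1/acos(-_y), (_y, g(a))) = C1 + a/4


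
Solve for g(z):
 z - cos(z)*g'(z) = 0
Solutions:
 g(z) = C1 + Integral(z/cos(z), z)


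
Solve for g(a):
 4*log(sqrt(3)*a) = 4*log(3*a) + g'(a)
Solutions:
 g(a) = C1 - 2*a*log(3)


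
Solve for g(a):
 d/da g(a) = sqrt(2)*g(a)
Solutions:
 g(a) = C1*exp(sqrt(2)*a)


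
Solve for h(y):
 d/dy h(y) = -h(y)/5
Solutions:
 h(y) = C1*exp(-y/5)


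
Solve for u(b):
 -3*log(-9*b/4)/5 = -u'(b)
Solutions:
 u(b) = C1 + 3*b*log(-b)/5 + 3*b*(-2*log(2) - 1 + 2*log(3))/5


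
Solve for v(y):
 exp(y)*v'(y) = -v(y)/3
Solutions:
 v(y) = C1*exp(exp(-y)/3)


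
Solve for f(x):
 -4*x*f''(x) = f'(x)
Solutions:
 f(x) = C1 + C2*x^(3/4)


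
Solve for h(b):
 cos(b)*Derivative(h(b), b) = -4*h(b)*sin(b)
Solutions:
 h(b) = C1*cos(b)^4


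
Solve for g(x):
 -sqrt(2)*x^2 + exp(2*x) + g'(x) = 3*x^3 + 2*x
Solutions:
 g(x) = C1 + 3*x^4/4 + sqrt(2)*x^3/3 + x^2 - exp(2*x)/2


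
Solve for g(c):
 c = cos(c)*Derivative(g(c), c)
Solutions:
 g(c) = C1 + Integral(c/cos(c), c)


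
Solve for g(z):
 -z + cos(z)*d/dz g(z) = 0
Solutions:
 g(z) = C1 + Integral(z/cos(z), z)


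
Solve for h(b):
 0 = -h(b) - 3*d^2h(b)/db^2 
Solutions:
 h(b) = C1*sin(sqrt(3)*b/3) + C2*cos(sqrt(3)*b/3)


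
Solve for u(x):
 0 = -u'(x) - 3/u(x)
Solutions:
 u(x) = -sqrt(C1 - 6*x)
 u(x) = sqrt(C1 - 6*x)


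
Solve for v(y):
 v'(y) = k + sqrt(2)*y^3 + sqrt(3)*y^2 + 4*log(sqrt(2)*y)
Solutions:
 v(y) = C1 + k*y + sqrt(2)*y^4/4 + sqrt(3)*y^3/3 + 4*y*log(y) - 4*y + y*log(4)


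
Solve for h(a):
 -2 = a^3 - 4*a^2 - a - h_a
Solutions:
 h(a) = C1 + a^4/4 - 4*a^3/3 - a^2/2 + 2*a


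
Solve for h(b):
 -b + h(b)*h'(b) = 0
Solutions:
 h(b) = -sqrt(C1 + b^2)
 h(b) = sqrt(C1 + b^2)


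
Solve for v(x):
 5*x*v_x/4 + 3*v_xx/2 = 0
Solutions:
 v(x) = C1 + C2*erf(sqrt(15)*x/6)


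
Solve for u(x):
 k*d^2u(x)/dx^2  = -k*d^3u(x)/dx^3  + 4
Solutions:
 u(x) = C1 + C2*x + C3*exp(-x) + 2*x^2/k


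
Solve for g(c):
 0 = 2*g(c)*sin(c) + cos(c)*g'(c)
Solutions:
 g(c) = C1*cos(c)^2


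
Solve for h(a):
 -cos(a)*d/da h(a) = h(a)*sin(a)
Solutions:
 h(a) = C1*cos(a)


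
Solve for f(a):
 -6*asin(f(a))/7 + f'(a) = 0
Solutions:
 Integral(1/asin(_y), (_y, f(a))) = C1 + 6*a/7


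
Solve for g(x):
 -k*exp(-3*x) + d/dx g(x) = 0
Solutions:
 g(x) = C1 - k*exp(-3*x)/3


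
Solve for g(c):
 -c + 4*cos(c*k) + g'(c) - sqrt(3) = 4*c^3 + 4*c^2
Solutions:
 g(c) = C1 + c^4 + 4*c^3/3 + c^2/2 + sqrt(3)*c - 4*sin(c*k)/k


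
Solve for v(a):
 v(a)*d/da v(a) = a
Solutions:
 v(a) = -sqrt(C1 + a^2)
 v(a) = sqrt(C1 + a^2)


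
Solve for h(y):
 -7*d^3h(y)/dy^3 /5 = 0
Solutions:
 h(y) = C1 + C2*y + C3*y^2


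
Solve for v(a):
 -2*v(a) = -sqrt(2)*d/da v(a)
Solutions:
 v(a) = C1*exp(sqrt(2)*a)


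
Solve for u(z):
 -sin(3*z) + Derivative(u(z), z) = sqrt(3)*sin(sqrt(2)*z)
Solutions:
 u(z) = C1 - cos(3*z)/3 - sqrt(6)*cos(sqrt(2)*z)/2


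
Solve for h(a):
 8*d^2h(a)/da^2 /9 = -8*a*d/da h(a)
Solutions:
 h(a) = C1 + C2*erf(3*sqrt(2)*a/2)


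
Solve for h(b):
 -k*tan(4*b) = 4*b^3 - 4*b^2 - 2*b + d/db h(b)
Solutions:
 h(b) = C1 - b^4 + 4*b^3/3 + b^2 + k*log(cos(4*b))/4


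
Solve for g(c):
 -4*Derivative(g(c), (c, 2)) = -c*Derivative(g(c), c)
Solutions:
 g(c) = C1 + C2*erfi(sqrt(2)*c/4)


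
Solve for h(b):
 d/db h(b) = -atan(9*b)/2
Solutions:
 h(b) = C1 - b*atan(9*b)/2 + log(81*b^2 + 1)/36


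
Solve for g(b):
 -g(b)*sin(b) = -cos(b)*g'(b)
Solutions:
 g(b) = C1/cos(b)


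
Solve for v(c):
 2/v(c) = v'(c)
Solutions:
 v(c) = -sqrt(C1 + 4*c)
 v(c) = sqrt(C1 + 4*c)


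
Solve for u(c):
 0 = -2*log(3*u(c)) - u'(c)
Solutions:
 Integral(1/(log(_y) + log(3)), (_y, u(c)))/2 = C1 - c


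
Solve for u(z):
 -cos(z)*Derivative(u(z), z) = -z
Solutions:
 u(z) = C1 + Integral(z/cos(z), z)


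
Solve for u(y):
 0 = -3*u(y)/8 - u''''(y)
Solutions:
 u(y) = (C1*sin(2^(3/4)*3^(1/4)*y/4) + C2*cos(2^(3/4)*3^(1/4)*y/4))*exp(-2^(3/4)*3^(1/4)*y/4) + (C3*sin(2^(3/4)*3^(1/4)*y/4) + C4*cos(2^(3/4)*3^(1/4)*y/4))*exp(2^(3/4)*3^(1/4)*y/4)


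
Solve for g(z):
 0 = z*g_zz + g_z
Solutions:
 g(z) = C1 + C2*log(z)


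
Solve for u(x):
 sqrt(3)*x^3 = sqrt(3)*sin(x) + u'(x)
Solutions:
 u(x) = C1 + sqrt(3)*x^4/4 + sqrt(3)*cos(x)


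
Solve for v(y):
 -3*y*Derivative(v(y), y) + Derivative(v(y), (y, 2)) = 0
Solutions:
 v(y) = C1 + C2*erfi(sqrt(6)*y/2)


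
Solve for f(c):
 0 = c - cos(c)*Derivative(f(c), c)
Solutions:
 f(c) = C1 + Integral(c/cos(c), c)


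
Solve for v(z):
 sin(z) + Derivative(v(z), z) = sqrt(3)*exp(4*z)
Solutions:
 v(z) = C1 + sqrt(3)*exp(4*z)/4 + cos(z)


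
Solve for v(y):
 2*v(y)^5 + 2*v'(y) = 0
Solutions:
 v(y) = -I*(1/(C1 + 4*y))^(1/4)
 v(y) = I*(1/(C1 + 4*y))^(1/4)
 v(y) = -(1/(C1 + 4*y))^(1/4)
 v(y) = (1/(C1 + 4*y))^(1/4)


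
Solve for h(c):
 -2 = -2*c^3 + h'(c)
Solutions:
 h(c) = C1 + c^4/2 - 2*c


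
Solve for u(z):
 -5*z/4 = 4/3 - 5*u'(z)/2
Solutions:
 u(z) = C1 + z^2/4 + 8*z/15


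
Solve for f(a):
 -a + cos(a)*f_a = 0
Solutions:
 f(a) = C1 + Integral(a/cos(a), a)


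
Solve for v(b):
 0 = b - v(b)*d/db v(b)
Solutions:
 v(b) = -sqrt(C1 + b^2)
 v(b) = sqrt(C1 + b^2)


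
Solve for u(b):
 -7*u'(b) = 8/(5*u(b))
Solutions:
 u(b) = -sqrt(C1 - 560*b)/35
 u(b) = sqrt(C1 - 560*b)/35


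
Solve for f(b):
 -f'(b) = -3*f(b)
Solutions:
 f(b) = C1*exp(3*b)


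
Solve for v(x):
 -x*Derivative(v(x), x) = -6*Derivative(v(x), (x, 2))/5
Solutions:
 v(x) = C1 + C2*erfi(sqrt(15)*x/6)


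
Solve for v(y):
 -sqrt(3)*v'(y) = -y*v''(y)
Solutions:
 v(y) = C1 + C2*y^(1 + sqrt(3))


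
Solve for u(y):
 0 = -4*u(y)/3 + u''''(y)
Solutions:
 u(y) = C1*exp(-sqrt(2)*3^(3/4)*y/3) + C2*exp(sqrt(2)*3^(3/4)*y/3) + C3*sin(sqrt(2)*3^(3/4)*y/3) + C4*cos(sqrt(2)*3^(3/4)*y/3)


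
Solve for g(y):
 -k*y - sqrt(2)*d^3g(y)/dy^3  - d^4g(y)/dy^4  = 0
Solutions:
 g(y) = C1 + C2*y + C3*y^2 + C4*exp(-sqrt(2)*y) - sqrt(2)*k*y^4/48 + k*y^3/12


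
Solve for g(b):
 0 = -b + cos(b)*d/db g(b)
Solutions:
 g(b) = C1 + Integral(b/cos(b), b)


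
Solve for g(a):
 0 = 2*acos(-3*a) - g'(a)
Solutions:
 g(a) = C1 + 2*a*acos(-3*a) + 2*sqrt(1 - 9*a^2)/3


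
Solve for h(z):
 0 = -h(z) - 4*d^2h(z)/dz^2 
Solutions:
 h(z) = C1*sin(z/2) + C2*cos(z/2)


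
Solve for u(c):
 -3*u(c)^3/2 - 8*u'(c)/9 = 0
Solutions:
 u(c) = -2*sqrt(2)*sqrt(-1/(C1 - 27*c))
 u(c) = 2*sqrt(2)*sqrt(-1/(C1 - 27*c))


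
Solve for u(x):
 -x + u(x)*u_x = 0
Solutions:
 u(x) = -sqrt(C1 + x^2)
 u(x) = sqrt(C1 + x^2)


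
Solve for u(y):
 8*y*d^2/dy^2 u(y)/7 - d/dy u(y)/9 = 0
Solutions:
 u(y) = C1 + C2*y^(79/72)


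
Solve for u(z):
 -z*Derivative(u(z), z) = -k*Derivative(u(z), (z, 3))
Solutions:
 u(z) = C1 + Integral(C2*airyai(z*(1/k)^(1/3)) + C3*airybi(z*(1/k)^(1/3)), z)


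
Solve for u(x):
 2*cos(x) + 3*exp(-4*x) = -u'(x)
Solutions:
 u(x) = C1 - 2*sin(x) + 3*exp(-4*x)/4


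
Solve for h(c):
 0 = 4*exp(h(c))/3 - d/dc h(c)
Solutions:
 h(c) = log(-1/(C1 + 4*c)) + log(3)


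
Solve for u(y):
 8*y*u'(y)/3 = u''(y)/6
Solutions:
 u(y) = C1 + C2*erfi(2*sqrt(2)*y)


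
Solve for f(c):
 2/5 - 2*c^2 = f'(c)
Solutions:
 f(c) = C1 - 2*c^3/3 + 2*c/5


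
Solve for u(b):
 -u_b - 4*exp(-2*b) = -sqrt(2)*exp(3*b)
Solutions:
 u(b) = C1 + sqrt(2)*exp(3*b)/3 + 2*exp(-2*b)


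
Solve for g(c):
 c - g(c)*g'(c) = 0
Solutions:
 g(c) = -sqrt(C1 + c^2)
 g(c) = sqrt(C1 + c^2)


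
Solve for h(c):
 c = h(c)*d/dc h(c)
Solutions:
 h(c) = -sqrt(C1 + c^2)
 h(c) = sqrt(C1 + c^2)


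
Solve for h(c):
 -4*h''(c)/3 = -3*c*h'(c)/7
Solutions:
 h(c) = C1 + C2*erfi(3*sqrt(14)*c/28)


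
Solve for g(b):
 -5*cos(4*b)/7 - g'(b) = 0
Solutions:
 g(b) = C1 - 5*sin(4*b)/28


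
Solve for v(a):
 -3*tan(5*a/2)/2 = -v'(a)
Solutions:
 v(a) = C1 - 3*log(cos(5*a/2))/5


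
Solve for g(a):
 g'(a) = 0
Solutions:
 g(a) = C1


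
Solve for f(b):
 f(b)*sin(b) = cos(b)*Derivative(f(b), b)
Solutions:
 f(b) = C1/cos(b)


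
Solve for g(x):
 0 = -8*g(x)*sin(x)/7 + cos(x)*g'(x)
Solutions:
 g(x) = C1/cos(x)^(8/7)


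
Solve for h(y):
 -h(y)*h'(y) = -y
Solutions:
 h(y) = -sqrt(C1 + y^2)
 h(y) = sqrt(C1 + y^2)


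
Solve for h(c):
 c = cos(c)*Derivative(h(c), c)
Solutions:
 h(c) = C1 + Integral(c/cos(c), c)


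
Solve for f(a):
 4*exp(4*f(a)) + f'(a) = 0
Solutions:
 f(a) = log(-I*(1/(C1 + 16*a))^(1/4))
 f(a) = log(I*(1/(C1 + 16*a))^(1/4))
 f(a) = log(-(1/(C1 + 16*a))^(1/4))
 f(a) = log(1/(C1 + 16*a))/4


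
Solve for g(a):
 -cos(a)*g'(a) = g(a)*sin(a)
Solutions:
 g(a) = C1*cos(a)


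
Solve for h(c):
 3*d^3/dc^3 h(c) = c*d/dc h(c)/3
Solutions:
 h(c) = C1 + Integral(C2*airyai(3^(1/3)*c/3) + C3*airybi(3^(1/3)*c/3), c)


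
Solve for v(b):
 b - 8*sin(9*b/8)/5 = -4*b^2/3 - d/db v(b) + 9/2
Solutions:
 v(b) = C1 - 4*b^3/9 - b^2/2 + 9*b/2 - 64*cos(9*b/8)/45


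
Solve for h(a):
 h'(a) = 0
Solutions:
 h(a) = C1


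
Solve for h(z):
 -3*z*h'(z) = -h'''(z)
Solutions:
 h(z) = C1 + Integral(C2*airyai(3^(1/3)*z) + C3*airybi(3^(1/3)*z), z)


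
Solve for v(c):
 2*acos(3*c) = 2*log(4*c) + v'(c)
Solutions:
 v(c) = C1 - 2*c*log(c) + 2*c*acos(3*c) - 4*c*log(2) + 2*c - 2*sqrt(1 - 9*c^2)/3


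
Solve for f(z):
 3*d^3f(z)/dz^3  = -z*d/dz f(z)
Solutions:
 f(z) = C1 + Integral(C2*airyai(-3^(2/3)*z/3) + C3*airybi(-3^(2/3)*z/3), z)


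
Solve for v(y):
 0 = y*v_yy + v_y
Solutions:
 v(y) = C1 + C2*log(y)


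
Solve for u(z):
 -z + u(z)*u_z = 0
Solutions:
 u(z) = -sqrt(C1 + z^2)
 u(z) = sqrt(C1 + z^2)


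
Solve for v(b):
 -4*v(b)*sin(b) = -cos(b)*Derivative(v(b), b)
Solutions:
 v(b) = C1/cos(b)^4


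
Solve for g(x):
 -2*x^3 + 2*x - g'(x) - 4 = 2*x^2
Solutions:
 g(x) = C1 - x^4/2 - 2*x^3/3 + x^2 - 4*x


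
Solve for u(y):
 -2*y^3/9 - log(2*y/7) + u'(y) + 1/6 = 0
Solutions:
 u(y) = C1 + y^4/18 + y*log(y) + y*log(2/7) - 7*y/6


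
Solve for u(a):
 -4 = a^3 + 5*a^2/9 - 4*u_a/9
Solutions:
 u(a) = C1 + 9*a^4/16 + 5*a^3/12 + 9*a


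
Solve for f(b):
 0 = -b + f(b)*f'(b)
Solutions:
 f(b) = -sqrt(C1 + b^2)
 f(b) = sqrt(C1 + b^2)


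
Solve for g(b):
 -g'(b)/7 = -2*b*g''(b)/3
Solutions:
 g(b) = C1 + C2*b^(17/14)


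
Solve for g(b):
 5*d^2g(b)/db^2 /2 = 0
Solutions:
 g(b) = C1 + C2*b


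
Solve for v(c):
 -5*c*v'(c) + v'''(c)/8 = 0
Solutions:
 v(c) = C1 + Integral(C2*airyai(2*5^(1/3)*c) + C3*airybi(2*5^(1/3)*c), c)


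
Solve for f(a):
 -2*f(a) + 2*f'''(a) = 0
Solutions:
 f(a) = C3*exp(a) + (C1*sin(sqrt(3)*a/2) + C2*cos(sqrt(3)*a/2))*exp(-a/2)


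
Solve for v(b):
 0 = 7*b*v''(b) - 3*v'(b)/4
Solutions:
 v(b) = C1 + C2*b^(31/28)


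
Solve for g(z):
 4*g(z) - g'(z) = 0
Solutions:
 g(z) = C1*exp(4*z)


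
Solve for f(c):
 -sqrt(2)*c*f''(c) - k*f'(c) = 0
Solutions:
 f(c) = C1 + c^(-sqrt(2)*re(k)/2 + 1)*(C2*sin(sqrt(2)*log(c)*Abs(im(k))/2) + C3*cos(sqrt(2)*log(c)*im(k)/2))


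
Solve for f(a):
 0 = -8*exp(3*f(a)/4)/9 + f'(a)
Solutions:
 f(a) = 4*log(-1/(C1 + 8*a))/3 + 4*log(12)/3
 f(a) = 4*log((-1/(C1 + 8*a))^(1/3)*(-12^(1/3) - 2^(2/3)*3^(5/6)*I)/2)
 f(a) = 4*log((-1/(C1 + 8*a))^(1/3)*(-12^(1/3) + 2^(2/3)*3^(5/6)*I)/2)


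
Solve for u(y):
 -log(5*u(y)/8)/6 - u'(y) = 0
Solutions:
 -6*Integral(1/(-log(_y) - log(5) + 3*log(2)), (_y, u(y))) = C1 - y


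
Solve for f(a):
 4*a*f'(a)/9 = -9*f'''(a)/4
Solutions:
 f(a) = C1 + Integral(C2*airyai(-2*2^(1/3)*3^(2/3)*a/9) + C3*airybi(-2*2^(1/3)*3^(2/3)*a/9), a)


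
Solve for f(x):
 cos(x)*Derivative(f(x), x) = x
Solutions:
 f(x) = C1 + Integral(x/cos(x), x)


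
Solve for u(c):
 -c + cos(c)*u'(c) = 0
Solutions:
 u(c) = C1 + Integral(c/cos(c), c)


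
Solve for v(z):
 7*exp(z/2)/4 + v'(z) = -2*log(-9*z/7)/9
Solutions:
 v(z) = C1 - 2*z*log(-z)/9 + 2*z*(-2*log(3) + 1 + log(7))/9 - 7*exp(z/2)/2


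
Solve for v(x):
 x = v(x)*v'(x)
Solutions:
 v(x) = -sqrt(C1 + x^2)
 v(x) = sqrt(C1 + x^2)


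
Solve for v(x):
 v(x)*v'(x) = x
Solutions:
 v(x) = -sqrt(C1 + x^2)
 v(x) = sqrt(C1 + x^2)


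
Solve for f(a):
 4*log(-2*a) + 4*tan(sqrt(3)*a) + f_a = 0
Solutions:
 f(a) = C1 - 4*a*log(-a) - 4*a*log(2) + 4*a + 4*sqrt(3)*log(cos(sqrt(3)*a))/3


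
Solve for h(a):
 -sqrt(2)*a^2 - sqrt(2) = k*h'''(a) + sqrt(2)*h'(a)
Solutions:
 h(a) = C1 + C2*exp(-2^(1/4)*a*sqrt(-1/k)) + C3*exp(2^(1/4)*a*sqrt(-1/k)) - a^3/3 + sqrt(2)*a*k - a


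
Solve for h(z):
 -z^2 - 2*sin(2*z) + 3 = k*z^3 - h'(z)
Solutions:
 h(z) = C1 + k*z^4/4 + z^3/3 - 3*z - cos(2*z)


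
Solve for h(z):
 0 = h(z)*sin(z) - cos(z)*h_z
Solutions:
 h(z) = C1/cos(z)


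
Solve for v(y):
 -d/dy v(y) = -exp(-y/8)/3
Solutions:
 v(y) = C1 - 8*exp(-y/8)/3


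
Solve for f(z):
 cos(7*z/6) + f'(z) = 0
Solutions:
 f(z) = C1 - 6*sin(7*z/6)/7


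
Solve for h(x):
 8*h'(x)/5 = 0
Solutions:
 h(x) = C1


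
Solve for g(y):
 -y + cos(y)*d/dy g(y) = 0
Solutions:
 g(y) = C1 + Integral(y/cos(y), y)


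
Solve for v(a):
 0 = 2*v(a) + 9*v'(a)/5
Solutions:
 v(a) = C1*exp(-10*a/9)


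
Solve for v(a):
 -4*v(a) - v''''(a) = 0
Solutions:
 v(a) = (C1*sin(a) + C2*cos(a))*exp(-a) + (C3*sin(a) + C4*cos(a))*exp(a)


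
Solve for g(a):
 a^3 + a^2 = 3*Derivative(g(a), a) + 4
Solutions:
 g(a) = C1 + a^4/12 + a^3/9 - 4*a/3


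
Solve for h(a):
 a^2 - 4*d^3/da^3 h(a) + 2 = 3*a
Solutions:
 h(a) = C1 + C2*a + C3*a^2 + a^5/240 - a^4/32 + a^3/12


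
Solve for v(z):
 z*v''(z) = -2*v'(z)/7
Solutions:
 v(z) = C1 + C2*z^(5/7)


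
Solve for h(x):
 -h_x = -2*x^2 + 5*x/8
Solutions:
 h(x) = C1 + 2*x^3/3 - 5*x^2/16


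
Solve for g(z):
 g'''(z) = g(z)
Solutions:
 g(z) = C3*exp(z) + (C1*sin(sqrt(3)*z/2) + C2*cos(sqrt(3)*z/2))*exp(-z/2)


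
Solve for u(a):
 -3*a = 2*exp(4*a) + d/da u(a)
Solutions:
 u(a) = C1 - 3*a^2/2 - exp(4*a)/2


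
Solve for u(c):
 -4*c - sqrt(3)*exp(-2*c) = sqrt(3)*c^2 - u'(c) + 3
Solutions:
 u(c) = C1 + sqrt(3)*c^3/3 + 2*c^2 + 3*c - sqrt(3)*exp(-2*c)/2


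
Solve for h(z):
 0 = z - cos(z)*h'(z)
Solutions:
 h(z) = C1 + Integral(z/cos(z), z)


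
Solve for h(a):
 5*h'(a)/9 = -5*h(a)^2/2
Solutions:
 h(a) = 2/(C1 + 9*a)


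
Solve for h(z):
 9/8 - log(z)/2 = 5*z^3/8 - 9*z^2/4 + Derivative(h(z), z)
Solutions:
 h(z) = C1 - 5*z^4/32 + 3*z^3/4 - z*log(z)/2 + 13*z/8


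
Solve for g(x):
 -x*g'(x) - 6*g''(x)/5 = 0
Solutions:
 g(x) = C1 + C2*erf(sqrt(15)*x/6)


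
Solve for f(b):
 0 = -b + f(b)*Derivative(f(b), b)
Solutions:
 f(b) = -sqrt(C1 + b^2)
 f(b) = sqrt(C1 + b^2)


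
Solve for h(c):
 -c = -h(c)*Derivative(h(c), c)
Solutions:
 h(c) = -sqrt(C1 + c^2)
 h(c) = sqrt(C1 + c^2)


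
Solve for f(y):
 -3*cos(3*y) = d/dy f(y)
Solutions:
 f(y) = C1 - sin(3*y)


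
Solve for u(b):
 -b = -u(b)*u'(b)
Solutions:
 u(b) = -sqrt(C1 + b^2)
 u(b) = sqrt(C1 + b^2)


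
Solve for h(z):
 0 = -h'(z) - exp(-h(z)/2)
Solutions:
 h(z) = 2*log(C1 - z/2)


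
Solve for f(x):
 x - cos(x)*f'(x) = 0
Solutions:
 f(x) = C1 + Integral(x/cos(x), x)


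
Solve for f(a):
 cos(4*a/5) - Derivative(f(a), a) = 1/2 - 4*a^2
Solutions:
 f(a) = C1 + 4*a^3/3 - a/2 + 5*sin(4*a/5)/4


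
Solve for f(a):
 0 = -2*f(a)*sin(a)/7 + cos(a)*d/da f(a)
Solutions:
 f(a) = C1/cos(a)^(2/7)


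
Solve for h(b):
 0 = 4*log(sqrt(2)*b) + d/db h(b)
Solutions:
 h(b) = C1 - 4*b*log(b) - b*log(4) + 4*b


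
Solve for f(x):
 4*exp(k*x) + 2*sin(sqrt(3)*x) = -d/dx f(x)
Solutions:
 f(x) = C1 + 2*sqrt(3)*cos(sqrt(3)*x)/3 - 4*exp(k*x)/k


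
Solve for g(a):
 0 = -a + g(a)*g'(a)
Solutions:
 g(a) = -sqrt(C1 + a^2)
 g(a) = sqrt(C1 + a^2)


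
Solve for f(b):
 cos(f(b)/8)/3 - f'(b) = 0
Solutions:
 -b/3 - 4*log(sin(f(b)/8) - 1) + 4*log(sin(f(b)/8) + 1) = C1


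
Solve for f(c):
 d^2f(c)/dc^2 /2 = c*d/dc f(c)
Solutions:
 f(c) = C1 + C2*erfi(c)


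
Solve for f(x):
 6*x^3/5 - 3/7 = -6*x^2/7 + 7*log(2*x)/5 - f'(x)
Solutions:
 f(x) = C1 - 3*x^4/10 - 2*x^3/7 + 7*x*log(x)/5 - 34*x/35 + 7*x*log(2)/5


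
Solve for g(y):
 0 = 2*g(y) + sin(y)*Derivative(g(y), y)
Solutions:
 g(y) = C1*(cos(y) + 1)/(cos(y) - 1)


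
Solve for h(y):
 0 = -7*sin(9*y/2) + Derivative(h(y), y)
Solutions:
 h(y) = C1 - 14*cos(9*y/2)/9


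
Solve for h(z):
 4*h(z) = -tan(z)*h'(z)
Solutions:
 h(z) = C1/sin(z)^4


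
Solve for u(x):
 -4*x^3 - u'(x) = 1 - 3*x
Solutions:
 u(x) = C1 - x^4 + 3*x^2/2 - x


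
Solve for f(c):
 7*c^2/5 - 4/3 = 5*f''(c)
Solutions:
 f(c) = C1 + C2*c + 7*c^4/300 - 2*c^2/15


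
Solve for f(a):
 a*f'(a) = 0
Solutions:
 f(a) = C1


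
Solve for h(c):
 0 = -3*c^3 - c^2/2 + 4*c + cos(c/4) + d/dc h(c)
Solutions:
 h(c) = C1 + 3*c^4/4 + c^3/6 - 2*c^2 - 4*sin(c/4)


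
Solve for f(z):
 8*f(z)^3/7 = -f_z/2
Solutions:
 f(z) = -sqrt(14)*sqrt(-1/(C1 - 16*z))/2
 f(z) = sqrt(14)*sqrt(-1/(C1 - 16*z))/2


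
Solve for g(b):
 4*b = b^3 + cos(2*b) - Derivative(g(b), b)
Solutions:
 g(b) = C1 + b^4/4 - 2*b^2 + sin(2*b)/2


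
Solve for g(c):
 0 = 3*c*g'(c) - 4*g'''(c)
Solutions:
 g(c) = C1 + Integral(C2*airyai(6^(1/3)*c/2) + C3*airybi(6^(1/3)*c/2), c)


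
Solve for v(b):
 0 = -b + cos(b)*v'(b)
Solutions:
 v(b) = C1 + Integral(b/cos(b), b)


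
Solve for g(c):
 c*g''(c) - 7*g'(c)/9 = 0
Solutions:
 g(c) = C1 + C2*c^(16/9)


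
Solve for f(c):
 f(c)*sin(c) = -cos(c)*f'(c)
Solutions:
 f(c) = C1*cos(c)


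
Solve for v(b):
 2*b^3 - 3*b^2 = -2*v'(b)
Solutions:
 v(b) = C1 - b^4/4 + b^3/2


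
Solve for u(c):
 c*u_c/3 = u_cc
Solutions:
 u(c) = C1 + C2*erfi(sqrt(6)*c/6)


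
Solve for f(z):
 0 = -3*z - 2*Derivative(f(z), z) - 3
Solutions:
 f(z) = C1 - 3*z^2/4 - 3*z/2


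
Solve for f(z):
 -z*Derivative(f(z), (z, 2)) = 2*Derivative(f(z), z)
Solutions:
 f(z) = C1 + C2/z


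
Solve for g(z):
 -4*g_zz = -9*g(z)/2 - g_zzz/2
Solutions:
 g(z) = C1*exp(-z) + C2*exp(3*z*(3 - sqrt(5))/2) + C3*exp(3*z*(sqrt(5) + 3)/2)


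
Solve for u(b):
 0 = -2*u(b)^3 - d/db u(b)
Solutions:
 u(b) = -sqrt(2)*sqrt(-1/(C1 - 2*b))/2
 u(b) = sqrt(2)*sqrt(-1/(C1 - 2*b))/2


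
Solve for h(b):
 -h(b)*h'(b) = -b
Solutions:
 h(b) = -sqrt(C1 + b^2)
 h(b) = sqrt(C1 + b^2)


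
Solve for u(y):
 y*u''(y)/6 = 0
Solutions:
 u(y) = C1 + C2*y


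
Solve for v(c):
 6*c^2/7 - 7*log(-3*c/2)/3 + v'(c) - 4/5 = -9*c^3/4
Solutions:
 v(c) = C1 - 9*c^4/16 - 2*c^3/7 + 7*c*log(-c)/3 + c*(-35*log(2) - 23 + 35*log(3))/15


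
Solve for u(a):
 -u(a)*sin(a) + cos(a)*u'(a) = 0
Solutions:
 u(a) = C1/cos(a)


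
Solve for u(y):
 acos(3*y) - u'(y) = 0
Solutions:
 u(y) = C1 + y*acos(3*y) - sqrt(1 - 9*y^2)/3


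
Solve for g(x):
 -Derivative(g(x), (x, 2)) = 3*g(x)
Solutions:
 g(x) = C1*sin(sqrt(3)*x) + C2*cos(sqrt(3)*x)


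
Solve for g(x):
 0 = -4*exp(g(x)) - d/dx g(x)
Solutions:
 g(x) = log(1/(C1 + 4*x))


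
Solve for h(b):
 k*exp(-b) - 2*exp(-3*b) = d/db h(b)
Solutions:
 h(b) = C1 - k*exp(-b) + 2*exp(-3*b)/3


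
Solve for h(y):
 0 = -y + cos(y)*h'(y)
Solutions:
 h(y) = C1 + Integral(y/cos(y), y)


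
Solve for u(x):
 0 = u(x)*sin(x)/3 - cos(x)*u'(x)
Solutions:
 u(x) = C1/cos(x)^(1/3)


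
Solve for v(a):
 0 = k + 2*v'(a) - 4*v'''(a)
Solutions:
 v(a) = C1 + C2*exp(-sqrt(2)*a/2) + C3*exp(sqrt(2)*a/2) - a*k/2


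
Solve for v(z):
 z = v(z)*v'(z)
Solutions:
 v(z) = -sqrt(C1 + z^2)
 v(z) = sqrt(C1 + z^2)


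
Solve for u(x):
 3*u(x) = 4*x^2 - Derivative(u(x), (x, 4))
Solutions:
 u(x) = 4*x^2/3 + (C1*sin(sqrt(2)*3^(1/4)*x/2) + C2*cos(sqrt(2)*3^(1/4)*x/2))*exp(-sqrt(2)*3^(1/4)*x/2) + (C3*sin(sqrt(2)*3^(1/4)*x/2) + C4*cos(sqrt(2)*3^(1/4)*x/2))*exp(sqrt(2)*3^(1/4)*x/2)


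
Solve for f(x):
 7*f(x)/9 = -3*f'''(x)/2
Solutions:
 f(x) = C3*exp(-14^(1/3)*x/3) + (C1*sin(14^(1/3)*sqrt(3)*x/6) + C2*cos(14^(1/3)*sqrt(3)*x/6))*exp(14^(1/3)*x/6)


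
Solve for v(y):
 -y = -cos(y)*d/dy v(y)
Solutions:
 v(y) = C1 + Integral(y/cos(y), y)


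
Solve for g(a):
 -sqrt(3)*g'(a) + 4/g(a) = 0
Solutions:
 g(a) = -sqrt(C1 + 24*sqrt(3)*a)/3
 g(a) = sqrt(C1 + 24*sqrt(3)*a)/3


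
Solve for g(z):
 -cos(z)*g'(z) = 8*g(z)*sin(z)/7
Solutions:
 g(z) = C1*cos(z)^(8/7)


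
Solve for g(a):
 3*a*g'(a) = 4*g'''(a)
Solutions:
 g(a) = C1 + Integral(C2*airyai(6^(1/3)*a/2) + C3*airybi(6^(1/3)*a/2), a)


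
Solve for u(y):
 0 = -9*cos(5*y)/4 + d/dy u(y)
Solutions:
 u(y) = C1 + 9*sin(5*y)/20


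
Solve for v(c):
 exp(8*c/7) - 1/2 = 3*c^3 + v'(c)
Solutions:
 v(c) = C1 - 3*c^4/4 - c/2 + 7*exp(8*c/7)/8


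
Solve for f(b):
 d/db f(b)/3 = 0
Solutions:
 f(b) = C1


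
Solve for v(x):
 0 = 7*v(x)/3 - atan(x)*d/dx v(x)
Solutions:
 v(x) = C1*exp(7*Integral(1/atan(x), x)/3)


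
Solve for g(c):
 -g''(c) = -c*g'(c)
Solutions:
 g(c) = C1 + C2*erfi(sqrt(2)*c/2)


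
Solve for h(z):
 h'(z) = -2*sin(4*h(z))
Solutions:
 h(z) = -acos((-C1 - exp(16*z))/(C1 - exp(16*z)))/4 + pi/2
 h(z) = acos((-C1 - exp(16*z))/(C1 - exp(16*z)))/4


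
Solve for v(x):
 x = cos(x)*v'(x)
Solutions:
 v(x) = C1 + Integral(x/cos(x), x)


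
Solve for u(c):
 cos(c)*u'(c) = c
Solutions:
 u(c) = C1 + Integral(c/cos(c), c)


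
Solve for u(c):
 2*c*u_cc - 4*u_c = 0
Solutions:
 u(c) = C1 + C2*c^3


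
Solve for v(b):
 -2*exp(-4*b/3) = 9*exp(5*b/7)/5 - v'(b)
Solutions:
 v(b) = C1 + 63*exp(5*b/7)/25 - 3*exp(-4*b/3)/2


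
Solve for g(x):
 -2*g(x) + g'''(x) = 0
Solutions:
 g(x) = C3*exp(2^(1/3)*x) + (C1*sin(2^(1/3)*sqrt(3)*x/2) + C2*cos(2^(1/3)*sqrt(3)*x/2))*exp(-2^(1/3)*x/2)


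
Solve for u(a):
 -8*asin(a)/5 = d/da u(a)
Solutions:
 u(a) = C1 - 8*a*asin(a)/5 - 8*sqrt(1 - a^2)/5


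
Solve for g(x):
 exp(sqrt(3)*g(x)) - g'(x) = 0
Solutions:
 g(x) = sqrt(3)*(2*log(-1/(C1 + x)) - log(3))/6


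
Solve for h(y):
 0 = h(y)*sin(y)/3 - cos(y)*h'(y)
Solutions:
 h(y) = C1/cos(y)^(1/3)


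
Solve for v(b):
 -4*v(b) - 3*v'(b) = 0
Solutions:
 v(b) = C1*exp(-4*b/3)


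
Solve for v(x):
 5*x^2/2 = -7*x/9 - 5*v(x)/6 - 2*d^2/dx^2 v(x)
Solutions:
 v(x) = C1*sin(sqrt(15)*x/6) + C2*cos(sqrt(15)*x/6) - 3*x^2 - 14*x/15 + 72/5


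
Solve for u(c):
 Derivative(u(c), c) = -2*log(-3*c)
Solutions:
 u(c) = C1 - 2*c*log(-c) + 2*c*(1 - log(3))


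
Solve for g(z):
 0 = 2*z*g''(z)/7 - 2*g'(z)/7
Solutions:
 g(z) = C1 + C2*z^2


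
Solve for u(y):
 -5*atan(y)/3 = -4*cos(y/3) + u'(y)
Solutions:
 u(y) = C1 - 5*y*atan(y)/3 + 5*log(y^2 + 1)/6 + 12*sin(y/3)


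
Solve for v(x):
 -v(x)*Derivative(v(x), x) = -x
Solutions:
 v(x) = -sqrt(C1 + x^2)
 v(x) = sqrt(C1 + x^2)


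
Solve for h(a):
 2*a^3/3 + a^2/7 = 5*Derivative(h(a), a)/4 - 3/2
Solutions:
 h(a) = C1 + 2*a^4/15 + 4*a^3/105 + 6*a/5


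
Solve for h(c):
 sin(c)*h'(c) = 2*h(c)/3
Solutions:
 h(c) = C1*(cos(c) - 1)^(1/3)/(cos(c) + 1)^(1/3)


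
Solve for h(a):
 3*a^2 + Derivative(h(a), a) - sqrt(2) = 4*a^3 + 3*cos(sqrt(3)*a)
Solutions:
 h(a) = C1 + a^4 - a^3 + sqrt(2)*a + sqrt(3)*sin(sqrt(3)*a)


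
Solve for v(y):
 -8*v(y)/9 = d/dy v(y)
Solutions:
 v(y) = C1*exp(-8*y/9)


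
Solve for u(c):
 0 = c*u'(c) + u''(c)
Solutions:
 u(c) = C1 + C2*erf(sqrt(2)*c/2)


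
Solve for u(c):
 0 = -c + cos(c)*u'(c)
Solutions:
 u(c) = C1 + Integral(c/cos(c), c)


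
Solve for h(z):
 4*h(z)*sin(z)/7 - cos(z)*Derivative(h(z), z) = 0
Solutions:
 h(z) = C1/cos(z)^(4/7)


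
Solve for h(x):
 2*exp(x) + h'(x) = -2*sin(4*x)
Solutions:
 h(x) = C1 - 2*exp(x) + cos(4*x)/2


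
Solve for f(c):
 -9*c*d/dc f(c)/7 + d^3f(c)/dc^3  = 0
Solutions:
 f(c) = C1 + Integral(C2*airyai(21^(2/3)*c/7) + C3*airybi(21^(2/3)*c/7), c)


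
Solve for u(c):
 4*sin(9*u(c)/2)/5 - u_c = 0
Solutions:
 -4*c/5 + log(cos(9*u(c)/2) - 1)/9 - log(cos(9*u(c)/2) + 1)/9 = C1


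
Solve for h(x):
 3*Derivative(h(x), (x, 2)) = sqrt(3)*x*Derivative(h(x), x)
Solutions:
 h(x) = C1 + C2*erfi(sqrt(2)*3^(3/4)*x/6)


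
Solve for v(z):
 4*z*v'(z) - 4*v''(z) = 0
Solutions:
 v(z) = C1 + C2*erfi(sqrt(2)*z/2)


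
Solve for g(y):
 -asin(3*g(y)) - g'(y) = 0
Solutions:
 Integral(1/asin(3*_y), (_y, g(y))) = C1 - y


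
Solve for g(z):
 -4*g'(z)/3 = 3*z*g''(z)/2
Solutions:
 g(z) = C1 + C2*z^(1/9)


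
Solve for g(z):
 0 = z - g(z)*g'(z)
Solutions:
 g(z) = -sqrt(C1 + z^2)
 g(z) = sqrt(C1 + z^2)


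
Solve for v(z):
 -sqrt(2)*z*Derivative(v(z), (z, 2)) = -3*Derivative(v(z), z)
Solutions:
 v(z) = C1 + C2*z^(1 + 3*sqrt(2)/2)


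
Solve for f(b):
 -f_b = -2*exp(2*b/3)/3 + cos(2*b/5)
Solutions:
 f(b) = C1 + exp(2*b/3) - 5*sin(2*b/5)/2


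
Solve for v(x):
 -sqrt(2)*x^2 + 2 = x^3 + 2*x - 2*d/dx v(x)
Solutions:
 v(x) = C1 + x^4/8 + sqrt(2)*x^3/6 + x^2/2 - x


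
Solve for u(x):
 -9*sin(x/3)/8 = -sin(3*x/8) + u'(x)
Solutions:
 u(x) = C1 + 27*cos(x/3)/8 - 8*cos(3*x/8)/3


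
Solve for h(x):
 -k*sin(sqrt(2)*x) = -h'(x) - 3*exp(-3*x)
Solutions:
 h(x) = C1 - sqrt(2)*k*cos(sqrt(2)*x)/2 + exp(-3*x)


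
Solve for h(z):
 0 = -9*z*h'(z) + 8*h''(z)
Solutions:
 h(z) = C1 + C2*erfi(3*z/4)


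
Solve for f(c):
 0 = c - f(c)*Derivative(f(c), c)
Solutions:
 f(c) = -sqrt(C1 + c^2)
 f(c) = sqrt(C1 + c^2)


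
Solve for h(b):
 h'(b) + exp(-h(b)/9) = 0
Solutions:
 h(b) = 9*log(C1 - b/9)


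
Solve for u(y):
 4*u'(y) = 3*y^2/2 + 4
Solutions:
 u(y) = C1 + y^3/8 + y


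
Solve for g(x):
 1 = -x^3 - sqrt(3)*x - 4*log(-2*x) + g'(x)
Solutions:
 g(x) = C1 + x^4/4 + sqrt(3)*x^2/2 + 4*x*log(-x) + x*(-3 + 4*log(2))


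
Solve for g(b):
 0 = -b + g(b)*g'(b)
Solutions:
 g(b) = -sqrt(C1 + b^2)
 g(b) = sqrt(C1 + b^2)


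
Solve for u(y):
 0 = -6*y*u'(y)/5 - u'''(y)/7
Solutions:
 u(y) = C1 + Integral(C2*airyai(-42^(1/3)*5^(2/3)*y/5) + C3*airybi(-42^(1/3)*5^(2/3)*y/5), y)


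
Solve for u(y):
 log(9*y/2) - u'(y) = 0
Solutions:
 u(y) = C1 + y*log(y) - y + y*log(9/2)


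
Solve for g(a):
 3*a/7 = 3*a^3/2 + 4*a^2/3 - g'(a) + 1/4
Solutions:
 g(a) = C1 + 3*a^4/8 + 4*a^3/9 - 3*a^2/14 + a/4


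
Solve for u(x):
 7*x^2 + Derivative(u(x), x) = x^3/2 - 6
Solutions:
 u(x) = C1 + x^4/8 - 7*x^3/3 - 6*x


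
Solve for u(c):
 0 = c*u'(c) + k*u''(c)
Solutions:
 u(c) = C1 + C2*sqrt(k)*erf(sqrt(2)*c*sqrt(1/k)/2)


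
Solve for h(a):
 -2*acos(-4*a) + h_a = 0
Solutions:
 h(a) = C1 + 2*a*acos(-4*a) + sqrt(1 - 16*a^2)/2


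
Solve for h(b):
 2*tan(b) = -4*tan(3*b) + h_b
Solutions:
 h(b) = C1 - 2*log(cos(b)) - 4*log(cos(3*b))/3


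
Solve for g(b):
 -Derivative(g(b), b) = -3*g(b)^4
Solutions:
 g(b) = (-1/(C1 + 9*b))^(1/3)
 g(b) = (-1/(C1 + 3*b))^(1/3)*(-3^(2/3) - 3*3^(1/6)*I)/6
 g(b) = (-1/(C1 + 3*b))^(1/3)*(-3^(2/3) + 3*3^(1/6)*I)/6


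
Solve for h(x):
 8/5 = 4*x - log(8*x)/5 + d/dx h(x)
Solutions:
 h(x) = C1 - 2*x^2 + x*log(x)/5 + 3*x*log(2)/5 + 7*x/5


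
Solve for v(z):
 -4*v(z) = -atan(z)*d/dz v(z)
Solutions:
 v(z) = C1*exp(4*Integral(1/atan(z), z))


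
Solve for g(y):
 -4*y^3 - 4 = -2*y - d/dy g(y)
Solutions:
 g(y) = C1 + y^4 - y^2 + 4*y


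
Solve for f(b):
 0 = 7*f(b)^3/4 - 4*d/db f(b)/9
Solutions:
 f(b) = -2*sqrt(2)*sqrt(-1/(C1 + 63*b))
 f(b) = 2*sqrt(2)*sqrt(-1/(C1 + 63*b))


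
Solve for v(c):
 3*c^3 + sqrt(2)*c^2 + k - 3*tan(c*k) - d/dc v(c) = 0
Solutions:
 v(c) = C1 + 3*c^4/4 + sqrt(2)*c^3/3 + c*k - 3*Piecewise((-log(cos(c*k))/k, Ne(k, 0)), (0, True))


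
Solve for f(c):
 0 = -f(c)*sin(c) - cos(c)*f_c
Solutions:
 f(c) = C1*cos(c)


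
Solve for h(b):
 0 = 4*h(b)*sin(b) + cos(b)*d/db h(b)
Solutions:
 h(b) = C1*cos(b)^4


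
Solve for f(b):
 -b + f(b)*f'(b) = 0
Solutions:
 f(b) = -sqrt(C1 + b^2)
 f(b) = sqrt(C1 + b^2)


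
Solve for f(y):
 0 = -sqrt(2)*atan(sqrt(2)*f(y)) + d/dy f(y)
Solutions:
 Integral(1/atan(sqrt(2)*_y), (_y, f(y))) = C1 + sqrt(2)*y


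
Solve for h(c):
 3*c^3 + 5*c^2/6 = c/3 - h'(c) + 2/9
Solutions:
 h(c) = C1 - 3*c^4/4 - 5*c^3/18 + c^2/6 + 2*c/9


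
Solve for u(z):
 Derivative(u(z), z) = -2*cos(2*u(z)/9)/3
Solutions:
 2*z/3 - 9*log(sin(2*u(z)/9) - 1)/4 + 9*log(sin(2*u(z)/9) + 1)/4 = C1


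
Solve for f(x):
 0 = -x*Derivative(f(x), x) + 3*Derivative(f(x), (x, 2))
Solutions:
 f(x) = C1 + C2*erfi(sqrt(6)*x/6)


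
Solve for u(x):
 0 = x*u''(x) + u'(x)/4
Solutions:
 u(x) = C1 + C2*x^(3/4)


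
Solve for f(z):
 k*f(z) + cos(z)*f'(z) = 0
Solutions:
 f(z) = C1*exp(k*(log(sin(z) - 1) - log(sin(z) + 1))/2)


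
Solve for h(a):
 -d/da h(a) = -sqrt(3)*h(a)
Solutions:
 h(a) = C1*exp(sqrt(3)*a)


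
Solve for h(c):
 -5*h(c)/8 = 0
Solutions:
 h(c) = 0


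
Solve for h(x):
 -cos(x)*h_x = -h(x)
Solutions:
 h(x) = C1*sqrt(sin(x) + 1)/sqrt(sin(x) - 1)


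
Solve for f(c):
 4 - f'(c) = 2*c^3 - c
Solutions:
 f(c) = C1 - c^4/2 + c^2/2 + 4*c


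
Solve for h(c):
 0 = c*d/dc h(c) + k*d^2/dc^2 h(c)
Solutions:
 h(c) = C1 + C2*sqrt(k)*erf(sqrt(2)*c*sqrt(1/k)/2)


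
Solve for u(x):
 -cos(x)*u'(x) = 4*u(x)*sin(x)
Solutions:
 u(x) = C1*cos(x)^4


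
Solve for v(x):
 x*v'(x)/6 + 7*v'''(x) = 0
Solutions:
 v(x) = C1 + Integral(C2*airyai(-42^(2/3)*x/42) + C3*airybi(-42^(2/3)*x/42), x)


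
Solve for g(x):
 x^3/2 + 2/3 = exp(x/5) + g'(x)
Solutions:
 g(x) = C1 + x^4/8 + 2*x/3 - 5*exp(x/5)


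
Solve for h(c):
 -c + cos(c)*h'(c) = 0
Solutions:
 h(c) = C1 + Integral(c/cos(c), c)


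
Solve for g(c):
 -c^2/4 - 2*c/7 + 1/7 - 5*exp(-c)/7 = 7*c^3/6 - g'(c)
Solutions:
 g(c) = C1 + 7*c^4/24 + c^3/12 + c^2/7 - c/7 - 5*exp(-c)/7


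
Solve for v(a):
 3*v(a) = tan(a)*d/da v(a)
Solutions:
 v(a) = C1*sin(a)^3


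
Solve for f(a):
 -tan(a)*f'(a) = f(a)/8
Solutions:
 f(a) = C1/sin(a)^(1/8)


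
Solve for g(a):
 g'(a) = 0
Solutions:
 g(a) = C1


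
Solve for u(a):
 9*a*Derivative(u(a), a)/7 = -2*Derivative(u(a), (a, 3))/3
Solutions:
 u(a) = C1 + Integral(C2*airyai(-3*14^(2/3)*a/14) + C3*airybi(-3*14^(2/3)*a/14), a)


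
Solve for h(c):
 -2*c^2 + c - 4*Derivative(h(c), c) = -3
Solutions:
 h(c) = C1 - c^3/6 + c^2/8 + 3*c/4


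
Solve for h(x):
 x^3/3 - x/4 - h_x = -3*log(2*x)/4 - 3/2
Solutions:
 h(x) = C1 + x^4/12 - x^2/8 + 3*x*log(x)/4 + 3*x*log(2)/4 + 3*x/4


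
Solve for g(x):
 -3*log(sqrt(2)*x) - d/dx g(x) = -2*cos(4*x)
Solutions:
 g(x) = C1 - 3*x*log(x) - 3*x*log(2)/2 + 3*x + sin(4*x)/2


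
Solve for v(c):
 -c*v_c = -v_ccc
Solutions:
 v(c) = C1 + Integral(C2*airyai(c) + C3*airybi(c), c)


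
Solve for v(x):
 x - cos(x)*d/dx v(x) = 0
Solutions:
 v(x) = C1 + Integral(x/cos(x), x)


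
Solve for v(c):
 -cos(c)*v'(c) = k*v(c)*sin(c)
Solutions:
 v(c) = C1*exp(k*log(cos(c)))


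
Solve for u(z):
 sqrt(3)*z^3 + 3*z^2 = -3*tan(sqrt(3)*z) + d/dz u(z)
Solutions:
 u(z) = C1 + sqrt(3)*z^4/4 + z^3 - sqrt(3)*log(cos(sqrt(3)*z))


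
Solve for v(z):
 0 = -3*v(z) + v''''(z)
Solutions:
 v(z) = C1*exp(-3^(1/4)*z) + C2*exp(3^(1/4)*z) + C3*sin(3^(1/4)*z) + C4*cos(3^(1/4)*z)
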